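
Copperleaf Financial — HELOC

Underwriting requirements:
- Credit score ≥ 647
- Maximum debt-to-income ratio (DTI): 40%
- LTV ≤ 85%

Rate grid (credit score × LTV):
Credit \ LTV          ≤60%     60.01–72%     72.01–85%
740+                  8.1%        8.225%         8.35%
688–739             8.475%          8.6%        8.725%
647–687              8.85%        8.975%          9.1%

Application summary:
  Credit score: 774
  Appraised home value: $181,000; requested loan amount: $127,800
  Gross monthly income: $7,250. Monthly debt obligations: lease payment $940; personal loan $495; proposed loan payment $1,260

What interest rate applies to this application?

Credit score 774 ≥ 647; Total monthly debts = (940 + 495 + 1,260) = 2,695. DTI = 2,695/7,250 = 37.2% ≤ 40%
LTV: 127,800 ÷ 181,000 = 70.6%, within 85% cap
Row: 774 falls in 740+. Column: 70.6% falls in 60.01–72%. Rate = 8.225%.

8.225%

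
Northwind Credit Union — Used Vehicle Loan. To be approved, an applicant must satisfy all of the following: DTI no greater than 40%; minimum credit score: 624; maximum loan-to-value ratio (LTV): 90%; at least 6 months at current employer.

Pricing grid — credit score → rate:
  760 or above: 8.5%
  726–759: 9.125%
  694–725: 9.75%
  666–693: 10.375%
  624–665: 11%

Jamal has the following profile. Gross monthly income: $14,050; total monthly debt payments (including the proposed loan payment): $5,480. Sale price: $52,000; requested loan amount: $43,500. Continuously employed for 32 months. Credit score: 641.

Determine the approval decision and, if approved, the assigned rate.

Credit score 641 ≥ 624 (meets minimum)
Employment 32 ≥ 6 months
LTV = 43,500/52,000 = 83.7% ≤ 90%
DTI = 5,480/14,050 = 39% ≤ 40%
All requirements met. Score 641 falls in the 624–665 tier → 11%.

Approved at 11%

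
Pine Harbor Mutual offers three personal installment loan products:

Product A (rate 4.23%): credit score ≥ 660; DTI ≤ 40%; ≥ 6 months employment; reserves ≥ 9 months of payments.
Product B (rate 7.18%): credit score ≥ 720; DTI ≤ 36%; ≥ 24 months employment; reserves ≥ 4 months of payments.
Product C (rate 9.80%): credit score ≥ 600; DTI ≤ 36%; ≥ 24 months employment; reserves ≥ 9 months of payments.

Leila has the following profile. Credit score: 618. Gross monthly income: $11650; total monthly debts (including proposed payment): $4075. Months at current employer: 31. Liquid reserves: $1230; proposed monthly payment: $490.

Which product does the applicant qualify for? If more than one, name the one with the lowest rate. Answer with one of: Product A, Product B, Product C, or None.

DTI = 4,075/11,650 = 35%.
Reserves = 1,230/490 = 2.5 months.
Product A: score 618 < 660; DTI 35% ≤ 40%; employment 31 ≥ 6 mo; reserves 2.5 < 9 mo → does not qualify.
Product B: score 618 < 720; DTI 35% ≤ 36%; employment 31 ≥ 24 mo; reserves 2.5 < 4 mo → does not qualify.
Product C: score 618 ≥ 600; DTI 35% ≤ 36%; employment 31 ≥ 24 mo; reserves 2.5 < 9 mo → does not qualify.

None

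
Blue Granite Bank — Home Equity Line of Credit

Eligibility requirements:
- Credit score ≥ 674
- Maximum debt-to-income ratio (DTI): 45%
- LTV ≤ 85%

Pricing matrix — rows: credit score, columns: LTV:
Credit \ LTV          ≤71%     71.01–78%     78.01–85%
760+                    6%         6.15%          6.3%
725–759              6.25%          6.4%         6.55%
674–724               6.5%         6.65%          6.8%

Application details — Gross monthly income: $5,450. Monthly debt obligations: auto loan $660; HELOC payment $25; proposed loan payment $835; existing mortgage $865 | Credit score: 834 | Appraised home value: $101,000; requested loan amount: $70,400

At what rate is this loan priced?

Credit score 834 ≥ 674; Total monthly debts = (660 + 25 + 835 + 865) = 2,385. DTI = 2,385/5,450 = 43.8% ≤ 45%
LTV: 70,400 ÷ 101,000 = 69.7%, within 85% cap
Score 834 is in the 760+ band; LTV 69.7% is in the ≤71% band → 6%.

6%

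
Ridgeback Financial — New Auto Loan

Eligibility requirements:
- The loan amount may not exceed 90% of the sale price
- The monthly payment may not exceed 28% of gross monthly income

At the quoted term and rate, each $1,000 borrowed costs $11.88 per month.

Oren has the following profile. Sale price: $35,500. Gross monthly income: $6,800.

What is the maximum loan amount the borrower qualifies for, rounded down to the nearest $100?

$31,900

Payment cap: 28% × $6,800 = $1,904/month.
At $11.88 per $1,000, that supports 1,904/11.88 × 1,000 ≈ $160,269 → $160,200.
LTV cap: 90% × $35,500 = $31,950 → $31,900.
Binding constraint: loan-to-value.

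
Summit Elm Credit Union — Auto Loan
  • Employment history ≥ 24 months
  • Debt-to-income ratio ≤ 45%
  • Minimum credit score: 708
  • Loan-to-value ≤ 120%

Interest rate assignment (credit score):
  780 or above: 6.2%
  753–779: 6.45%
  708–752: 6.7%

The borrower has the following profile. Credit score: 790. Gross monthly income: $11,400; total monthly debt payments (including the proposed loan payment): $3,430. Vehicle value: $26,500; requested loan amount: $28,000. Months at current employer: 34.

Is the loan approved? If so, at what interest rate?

Credit score 790 ≥ 708 (meets minimum)
Employment 34 ≥ 24 months
LTV: 28,000 ÷ 26,500 = 105.7%, within 120% cap
Debt-to-income = 3,430/11,400 = 30.1% — meets 45% limit
All requirements met. Score 790 falls in the 780 or above tier → 6.2%.

Approved at 6.2%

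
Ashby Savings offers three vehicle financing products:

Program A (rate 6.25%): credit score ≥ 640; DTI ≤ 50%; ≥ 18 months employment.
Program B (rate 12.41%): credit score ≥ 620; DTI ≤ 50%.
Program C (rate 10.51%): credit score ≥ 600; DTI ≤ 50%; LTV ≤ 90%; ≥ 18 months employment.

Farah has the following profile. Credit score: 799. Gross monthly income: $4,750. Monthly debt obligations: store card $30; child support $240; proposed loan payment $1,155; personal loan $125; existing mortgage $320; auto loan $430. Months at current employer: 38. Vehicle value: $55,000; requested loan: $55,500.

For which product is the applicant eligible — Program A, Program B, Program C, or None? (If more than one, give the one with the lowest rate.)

Program A

Total debts = (30 + 240 + 1,155 + 125 + 320 + 430) = 2,300; DTI = 2,300/4,750 = 48.4%.
LTV = 55,500/55,000 = 100.9%.
Program A: score 799 ≥ 640; DTI 48.4% ≤ 50%; employment 38 ≥ 18 mo → qualifies.
Program B: score 799 ≥ 620; DTI 48.4% ≤ 50% → qualifies.
Program C: score 799 ≥ 600; DTI 48.4% ≤ 50%; LTV 100.9% > 90%; employment 38 ≥ 18 mo → does not qualify.
Qualifying: Program A, Program B. Lowest rate is 6.25% → Program A.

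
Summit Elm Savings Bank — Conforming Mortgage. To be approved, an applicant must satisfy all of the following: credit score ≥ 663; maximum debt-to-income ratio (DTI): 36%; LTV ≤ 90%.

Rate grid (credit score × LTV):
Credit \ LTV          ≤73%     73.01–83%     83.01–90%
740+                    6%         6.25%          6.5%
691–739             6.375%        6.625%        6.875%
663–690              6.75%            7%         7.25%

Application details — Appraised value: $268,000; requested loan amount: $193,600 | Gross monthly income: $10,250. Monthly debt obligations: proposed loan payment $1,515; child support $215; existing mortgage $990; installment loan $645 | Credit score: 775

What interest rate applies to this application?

Credit score 775 ≥ 663; Total monthly debts = (1,515 + 215 + 990 + 645) = 3,365. DTI = 3,365/10,250 = 32.8% ≤ 36%
Loan-to-value = 193,600/268,000 = 72.2% — pass (90% max)
Score 775 is in the 740+ band; LTV 72.2% is in the ≤73% band → 6%.

6%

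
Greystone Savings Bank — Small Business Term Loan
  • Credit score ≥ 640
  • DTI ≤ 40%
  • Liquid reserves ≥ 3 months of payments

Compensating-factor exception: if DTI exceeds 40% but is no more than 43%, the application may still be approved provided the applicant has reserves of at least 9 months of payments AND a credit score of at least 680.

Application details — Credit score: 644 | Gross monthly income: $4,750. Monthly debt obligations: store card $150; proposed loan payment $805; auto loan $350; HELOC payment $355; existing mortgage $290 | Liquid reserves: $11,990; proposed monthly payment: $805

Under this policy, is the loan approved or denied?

Denied

Credit score 644 ≥ 640 (meets base)
Total debts = (150 + 805 + 350 + 355 + 290) = 1,950. DTI: 1,950 ÷ 4,750 = 41.1%, over the 40% base limit.
Reserves = 11,990/805 = 14.9 months ≥ 3
41.1% falls in the override range (40%–43%), so the compensating-factor test applies.
Reserves 14.9 ≥ 9 months; credit score 644 < 680.
Compensating-factor requirement not fully met.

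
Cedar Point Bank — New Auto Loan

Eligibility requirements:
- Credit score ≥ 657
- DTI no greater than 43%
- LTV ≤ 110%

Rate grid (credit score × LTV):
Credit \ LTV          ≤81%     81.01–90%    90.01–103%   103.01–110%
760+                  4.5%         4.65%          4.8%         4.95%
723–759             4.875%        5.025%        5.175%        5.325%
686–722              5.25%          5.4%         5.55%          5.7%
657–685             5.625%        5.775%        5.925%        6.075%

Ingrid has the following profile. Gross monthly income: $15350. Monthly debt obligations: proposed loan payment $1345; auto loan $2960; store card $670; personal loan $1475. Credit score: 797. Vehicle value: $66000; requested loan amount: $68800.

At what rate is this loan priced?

Credit score 797 ≥ 657; Total monthly debts = (1,345 + 2,960 + 670 + 1,475) = 6,450. DTI: 6,450 ÷ 15,350 = 42%, within the 43% cap
Loan-to-value = 68,800/66,000 = 104.2% — pass (110% max)
Credit 797 → row 760+; LTV 104.2% → column 103.01–110%. Grid cell → 4.95%.

4.95%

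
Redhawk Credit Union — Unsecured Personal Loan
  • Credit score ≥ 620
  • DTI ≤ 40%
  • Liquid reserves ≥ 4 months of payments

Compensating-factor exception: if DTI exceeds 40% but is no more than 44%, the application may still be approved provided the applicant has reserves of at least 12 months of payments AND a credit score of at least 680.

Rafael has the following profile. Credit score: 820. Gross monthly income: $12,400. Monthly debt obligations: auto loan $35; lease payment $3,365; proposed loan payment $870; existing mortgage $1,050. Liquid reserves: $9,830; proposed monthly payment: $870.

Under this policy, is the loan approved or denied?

Credit score 820 ≥ 620 (meets base)
Total debts = (35 + 3,365 + 870 + 1,050) = 5,320. DTI: 5,320 ÷ 12,400 = 42.9%, over the 40% base limit.
Reserves = 9,830/870 = 11.3 months ≥ 4
42.9% falls in the override range (40%–44%), so the compensating-factor test applies.
Reserves 11.3 < 12 months; credit score 820 ≥ 680.
Compensating-factor requirement not fully met.

Denied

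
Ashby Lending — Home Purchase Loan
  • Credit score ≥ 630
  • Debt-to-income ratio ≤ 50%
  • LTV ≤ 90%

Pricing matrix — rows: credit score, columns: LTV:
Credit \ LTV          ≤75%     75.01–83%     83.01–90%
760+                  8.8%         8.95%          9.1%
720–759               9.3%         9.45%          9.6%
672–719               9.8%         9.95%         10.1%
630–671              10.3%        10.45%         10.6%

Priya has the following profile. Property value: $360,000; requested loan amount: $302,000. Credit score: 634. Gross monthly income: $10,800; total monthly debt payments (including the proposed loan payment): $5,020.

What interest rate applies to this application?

10.6%

Credit score 634 ≥ 630; DTI: 5,020 ÷ 10,800 = 46.5%, within the 50% cap
LTV: 302,000 ÷ 360,000 = 83.9%, within 90% cap
Score 634 is in the 630–671 band; LTV 83.9% is in the 83.01–90% band → 10.6%.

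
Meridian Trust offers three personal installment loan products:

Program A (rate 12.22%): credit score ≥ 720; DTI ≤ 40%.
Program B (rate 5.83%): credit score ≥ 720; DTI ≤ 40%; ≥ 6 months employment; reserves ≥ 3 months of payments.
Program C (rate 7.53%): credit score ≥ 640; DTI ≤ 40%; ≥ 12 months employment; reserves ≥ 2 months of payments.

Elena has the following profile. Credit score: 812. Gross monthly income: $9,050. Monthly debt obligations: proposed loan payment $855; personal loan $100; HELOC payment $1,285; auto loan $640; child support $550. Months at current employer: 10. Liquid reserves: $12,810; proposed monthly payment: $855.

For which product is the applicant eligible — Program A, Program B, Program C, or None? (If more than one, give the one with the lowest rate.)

Program B

Total debts = (855 + 100 + 1,285 + 640 + 550) = 3,430; DTI = 3,430/9,050 = 37.9%.
Reserves = 12,810/855 = 15.0 months.
Program A: score 812 ≥ 720; DTI 37.9% ≤ 40% → qualifies.
Program B: score 812 ≥ 720; DTI 37.9% ≤ 40%; employment 10 ≥ 6 mo; reserves 15.0 ≥ 3 mo → qualifies.
Program C: score 812 ≥ 640; DTI 37.9% ≤ 40%; employment 10 < 12 mo; reserves 15.0 ≥ 2 mo → does not qualify.
Qualifying: Program A, Program B. Lowest rate is 5.83% → Program B.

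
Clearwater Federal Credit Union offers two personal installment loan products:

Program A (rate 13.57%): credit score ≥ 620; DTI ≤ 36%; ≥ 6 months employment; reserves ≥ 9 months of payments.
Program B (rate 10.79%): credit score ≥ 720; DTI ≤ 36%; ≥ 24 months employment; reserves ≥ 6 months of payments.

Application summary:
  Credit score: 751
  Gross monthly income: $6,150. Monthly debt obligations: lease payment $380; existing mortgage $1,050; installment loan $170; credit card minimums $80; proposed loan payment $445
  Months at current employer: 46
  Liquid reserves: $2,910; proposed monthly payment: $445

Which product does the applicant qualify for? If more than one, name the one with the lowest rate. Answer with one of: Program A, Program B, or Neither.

Total debts = (380 + 1,050 + 170 + 80 + 445) = 2,125; DTI = 2,125/6,150 = 34.6%.
Reserves = 2,910/445 = 6.5 months.
Program A: score 751 ≥ 620; DTI 34.6% ≤ 36%; employment 46 ≥ 6 mo; reserves 6.5 < 9 mo → does not qualify.
Program B: score 751 ≥ 720; DTI 34.6% ≤ 36%; employment 46 ≥ 24 mo; reserves 6.5 ≥ 6 mo → qualifies.

Program B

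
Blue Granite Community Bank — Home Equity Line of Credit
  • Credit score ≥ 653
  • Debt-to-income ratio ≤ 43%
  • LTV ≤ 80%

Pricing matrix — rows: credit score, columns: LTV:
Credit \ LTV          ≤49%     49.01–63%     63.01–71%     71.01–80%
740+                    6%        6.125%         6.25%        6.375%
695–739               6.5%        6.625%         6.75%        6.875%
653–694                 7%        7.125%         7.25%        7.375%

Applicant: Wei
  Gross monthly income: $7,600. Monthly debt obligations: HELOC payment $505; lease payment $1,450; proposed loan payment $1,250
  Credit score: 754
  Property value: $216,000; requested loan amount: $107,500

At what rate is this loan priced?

Credit score 754 ≥ 653; Total monthly debts = (505 + 1,450 + 1,250) = 3,205. DTI: 3,205 ÷ 7,600 = 42.2%, within the 43% cap
LTV: 107,500 ÷ 216,000 = 49.8%, within 80% cap
Credit 754 → row 740+; LTV 49.8% → column 49.01–63%. Grid cell → 6.125%.

6.125%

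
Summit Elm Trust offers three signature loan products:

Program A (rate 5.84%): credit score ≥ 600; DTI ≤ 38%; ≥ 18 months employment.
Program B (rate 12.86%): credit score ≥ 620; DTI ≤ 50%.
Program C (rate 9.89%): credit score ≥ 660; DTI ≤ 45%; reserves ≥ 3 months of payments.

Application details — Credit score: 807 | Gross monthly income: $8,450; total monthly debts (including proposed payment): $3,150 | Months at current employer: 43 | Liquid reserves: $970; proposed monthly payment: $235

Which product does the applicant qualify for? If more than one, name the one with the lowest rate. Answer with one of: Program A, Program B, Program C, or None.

Program A

DTI = 3,150/8,450 = 37.3%.
Reserves = 970/235 = 4.1 months.
Program A: score 807 ≥ 600; DTI 37.3% ≤ 38%; employment 43 ≥ 18 mo → qualifies.
Program B: score 807 ≥ 620; DTI 37.3% ≤ 50% → qualifies.
Program C: score 807 ≥ 660; DTI 37.3% ≤ 45%; reserves 4.1 ≥ 3 mo → qualifies.
Qualifying: Program A, Program B, Program C. Lowest rate is 5.84% → Program A.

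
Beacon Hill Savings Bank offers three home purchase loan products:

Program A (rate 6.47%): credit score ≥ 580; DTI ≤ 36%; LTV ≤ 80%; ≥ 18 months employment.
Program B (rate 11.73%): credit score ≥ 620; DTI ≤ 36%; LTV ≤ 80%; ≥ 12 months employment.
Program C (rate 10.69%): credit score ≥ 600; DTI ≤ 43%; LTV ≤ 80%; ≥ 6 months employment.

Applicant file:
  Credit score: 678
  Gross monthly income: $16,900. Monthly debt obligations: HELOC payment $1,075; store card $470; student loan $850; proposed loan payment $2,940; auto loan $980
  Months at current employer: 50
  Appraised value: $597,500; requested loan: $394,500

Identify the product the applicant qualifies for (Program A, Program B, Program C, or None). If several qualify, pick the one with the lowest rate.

Total debts = (1,075 + 470 + 850 + 2,940 + 980) = 6,315; DTI = 6,315/16,900 = 37.4%.
LTV = 394,500/597,500 = 66%.
Program A: score 678 ≥ 580; DTI 37.4% > 36%; LTV 66% ≤ 80%; employment 50 ≥ 18 mo → does not qualify.
Program B: score 678 ≥ 620; DTI 37.4% > 36%; LTV 66% ≤ 80%; employment 50 ≥ 12 mo → does not qualify.
Program C: score 678 ≥ 600; DTI 37.4% ≤ 43%; LTV 66% ≤ 80%; employment 50 ≥ 6 mo → qualifies.

Program C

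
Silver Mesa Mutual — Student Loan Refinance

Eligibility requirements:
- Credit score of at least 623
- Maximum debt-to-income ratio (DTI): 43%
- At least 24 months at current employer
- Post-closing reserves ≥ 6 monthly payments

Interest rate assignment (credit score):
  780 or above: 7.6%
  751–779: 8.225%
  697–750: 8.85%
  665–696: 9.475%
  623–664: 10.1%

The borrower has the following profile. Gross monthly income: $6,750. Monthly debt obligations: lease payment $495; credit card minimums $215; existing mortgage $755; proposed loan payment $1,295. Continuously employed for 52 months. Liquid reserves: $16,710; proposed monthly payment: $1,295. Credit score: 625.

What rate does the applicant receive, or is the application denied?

Approved at 10.1%

Credit score 625 ≥ 623 (meets minimum)
Liquid reserves cover 16,710/1,295 = 12.9 months — ≥ 6 required
Employment 52 ≥ 24 months
Total monthly debts = (495 + 215 + 755 + 1,295) = 2,760. DTI: 2,760 ÷ 6,750 = 40.9%, within the 43% cap
All requirements met. Score 625 falls in the 623–664 tier → 10.1%.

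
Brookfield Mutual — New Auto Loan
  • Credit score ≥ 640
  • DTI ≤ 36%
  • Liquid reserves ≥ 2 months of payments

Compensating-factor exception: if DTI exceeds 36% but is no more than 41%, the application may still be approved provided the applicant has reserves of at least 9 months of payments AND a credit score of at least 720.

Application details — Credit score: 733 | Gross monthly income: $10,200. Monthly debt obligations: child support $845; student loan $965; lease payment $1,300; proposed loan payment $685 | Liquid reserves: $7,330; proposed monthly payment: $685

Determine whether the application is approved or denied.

Credit score 733 ≥ 640 (meets base)
Total debts = (845 + 965 + 1,300 + 685) = 3,795. DTI = 3,795/10,200 = 37.2% > 36% — standard DTI limit exceeded.
Reserves = 7,330/685 = 10.7 months ≥ 2
DTI 37.2% is within the 36%–41% exception band; checking compensating factors.
Override check — reserves: 10.7 mo (ok); score: 733 (ok).
Both override conditions satisfied; DTI exception granted.

Approved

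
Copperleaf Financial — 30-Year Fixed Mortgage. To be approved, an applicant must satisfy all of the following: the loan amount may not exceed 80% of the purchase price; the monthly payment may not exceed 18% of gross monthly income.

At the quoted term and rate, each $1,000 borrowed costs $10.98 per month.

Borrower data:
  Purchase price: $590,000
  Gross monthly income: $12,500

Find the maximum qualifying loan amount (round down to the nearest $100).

Payment cap: 18% × $12,500 = $2,250/month.
At $10.98 per $1,000, that supports 2,250/10.98 × 1,000 ≈ $204,918 → $204,900.
LTV cap: 80% × $590,000 = $472,000 → $472,000.
Binding constraint: payment-to-income.

$204,900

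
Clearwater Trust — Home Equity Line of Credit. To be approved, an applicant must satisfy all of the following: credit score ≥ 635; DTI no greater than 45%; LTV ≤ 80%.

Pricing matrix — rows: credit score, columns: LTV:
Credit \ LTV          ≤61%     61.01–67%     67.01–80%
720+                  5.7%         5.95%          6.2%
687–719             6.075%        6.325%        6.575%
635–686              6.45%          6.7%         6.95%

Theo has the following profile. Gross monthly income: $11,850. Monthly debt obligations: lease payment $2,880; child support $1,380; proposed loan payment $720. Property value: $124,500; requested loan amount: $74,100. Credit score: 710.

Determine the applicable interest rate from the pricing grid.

6.075%

Credit score 710 ≥ 635; Total monthly debts = (2,880 + 1,380 + 720) = 4,980. DTI: 4,980 ÷ 11,850 = 42%, within the 45% cap
LTV: 74,100 ÷ 124,500 = 59.5%, within 80% cap
Credit 710 → row 687–719; LTV 59.5% → column ≤61%. Grid cell → 6.075%.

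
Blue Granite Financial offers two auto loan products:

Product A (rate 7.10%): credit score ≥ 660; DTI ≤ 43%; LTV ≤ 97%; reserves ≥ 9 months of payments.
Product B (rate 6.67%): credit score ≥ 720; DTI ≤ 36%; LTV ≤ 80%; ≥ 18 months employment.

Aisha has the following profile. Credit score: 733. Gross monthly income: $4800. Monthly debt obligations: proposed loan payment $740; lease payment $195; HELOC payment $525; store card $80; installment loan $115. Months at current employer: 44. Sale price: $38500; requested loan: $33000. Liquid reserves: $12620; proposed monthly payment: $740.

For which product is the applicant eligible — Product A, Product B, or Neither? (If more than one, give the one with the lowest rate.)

Product A

Total debts = (740 + 195 + 525 + 80 + 115) = 1,655; DTI = 1,655/4,800 = 34.5%.
LTV = 33,000/38,500 = 85.7%.
Reserves = 12,620/740 = 17.1 months.
Product A: score 733 ≥ 660; DTI 34.5% ≤ 43%; LTV 85.7% ≤ 97%; reserves 17.1 ≥ 9 mo → qualifies.
Product B: score 733 ≥ 720; DTI 34.5% ≤ 36%; LTV 85.7% > 80%; employment 44 ≥ 18 mo → does not qualify.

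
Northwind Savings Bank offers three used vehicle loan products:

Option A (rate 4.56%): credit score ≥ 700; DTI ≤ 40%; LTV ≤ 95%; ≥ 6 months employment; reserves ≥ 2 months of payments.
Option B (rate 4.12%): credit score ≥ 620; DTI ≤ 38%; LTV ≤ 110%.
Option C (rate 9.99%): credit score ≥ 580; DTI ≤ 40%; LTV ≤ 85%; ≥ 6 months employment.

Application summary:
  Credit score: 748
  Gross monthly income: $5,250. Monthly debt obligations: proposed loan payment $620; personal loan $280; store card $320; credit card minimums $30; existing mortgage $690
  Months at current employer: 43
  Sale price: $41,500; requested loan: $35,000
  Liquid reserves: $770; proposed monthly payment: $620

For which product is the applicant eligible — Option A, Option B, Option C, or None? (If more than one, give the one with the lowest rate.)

Total debts = (620 + 280 + 320 + 30 + 690) = 1,940; DTI = 1,940/5,250 = 37%.
LTV = 35,000/41,500 = 84.3%.
Reserves = 770/620 = 1.2 months.
Option A: score 748 ≥ 700; DTI 37% ≤ 40%; LTV 84.3% ≤ 95%; employment 43 ≥ 6 mo; reserves 1.2 < 2 mo → does not qualify.
Option B: score 748 ≥ 620; DTI 37% ≤ 38%; LTV 84.3% ≤ 110% → qualifies.
Option C: score 748 ≥ 580; DTI 37% ≤ 40%; LTV 84.3% ≤ 85%; employment 43 ≥ 6 mo → qualifies.
Qualifying: Option B, Option C. Lowest rate is 4.12% → Option B.

Option B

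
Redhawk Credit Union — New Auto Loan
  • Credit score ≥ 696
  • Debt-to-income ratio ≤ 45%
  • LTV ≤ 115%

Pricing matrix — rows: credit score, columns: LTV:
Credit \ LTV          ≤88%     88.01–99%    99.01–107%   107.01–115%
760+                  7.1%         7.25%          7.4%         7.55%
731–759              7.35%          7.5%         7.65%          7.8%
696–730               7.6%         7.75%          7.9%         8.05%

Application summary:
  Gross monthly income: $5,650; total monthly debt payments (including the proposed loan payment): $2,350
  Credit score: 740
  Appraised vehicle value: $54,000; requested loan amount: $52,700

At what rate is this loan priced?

7.5%

Credit score 740 ≥ 696; DTI = 2,350/5,650 = 41.6% ≤ 45%
Loan-to-value = 52,700/54,000 = 97.6% — pass (115% max)
Row: 740 falls in 731–759. Column: 97.6% falls in 88.01–99%. Rate = 7.5%.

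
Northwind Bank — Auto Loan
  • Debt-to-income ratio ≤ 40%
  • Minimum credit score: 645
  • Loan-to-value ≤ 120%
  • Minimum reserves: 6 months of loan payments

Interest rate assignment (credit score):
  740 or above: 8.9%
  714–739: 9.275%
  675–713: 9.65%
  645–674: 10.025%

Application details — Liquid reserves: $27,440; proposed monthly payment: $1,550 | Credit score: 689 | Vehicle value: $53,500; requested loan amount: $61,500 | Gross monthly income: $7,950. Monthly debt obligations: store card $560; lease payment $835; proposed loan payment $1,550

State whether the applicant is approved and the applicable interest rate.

Approved at 9.65%

Credit score 689 ≥ 645 (meets minimum)
Total monthly debts = (560 + 835 + 1,550) = 2,945. Debt-to-income = 2,945/7,950 = 37% — meets 40% limit
LTV = 61,500/53,500 = 115% ≤ 120%
Reserves: 27,440 ÷ 1,550 = 17.7 months (meets 6-month minimum)
All requirements met. Score 689 falls in the 675–713 tier → 9.65%.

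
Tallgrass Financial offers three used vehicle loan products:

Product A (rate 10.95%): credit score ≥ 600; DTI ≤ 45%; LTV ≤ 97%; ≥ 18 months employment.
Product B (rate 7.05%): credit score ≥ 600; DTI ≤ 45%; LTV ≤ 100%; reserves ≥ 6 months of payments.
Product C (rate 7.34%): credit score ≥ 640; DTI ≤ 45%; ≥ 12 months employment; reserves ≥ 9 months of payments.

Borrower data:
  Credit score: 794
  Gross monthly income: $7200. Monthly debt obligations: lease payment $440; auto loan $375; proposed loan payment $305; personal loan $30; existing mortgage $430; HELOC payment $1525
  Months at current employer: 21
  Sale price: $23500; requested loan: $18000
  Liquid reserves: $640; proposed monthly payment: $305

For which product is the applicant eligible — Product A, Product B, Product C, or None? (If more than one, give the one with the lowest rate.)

Total debts = (440 + 375 + 305 + 30 + 430 + 1,525) = 3,105; DTI = 3,105/7,200 = 43.1%.
LTV = 18,000/23,500 = 76.6%.
Reserves = 640/305 = 2.1 months.
Product A: score 794 ≥ 600; DTI 43.1% ≤ 45%; LTV 76.6% ≤ 97%; employment 21 ≥ 18 mo → qualifies.
Product B: score 794 ≥ 600; DTI 43.1% ≤ 45%; LTV 76.6% ≤ 100%; reserves 2.1 < 6 mo → does not qualify.
Product C: score 794 ≥ 640; DTI 43.1% ≤ 45%; employment 21 ≥ 12 mo; reserves 2.1 < 9 mo → does not qualify.

Product A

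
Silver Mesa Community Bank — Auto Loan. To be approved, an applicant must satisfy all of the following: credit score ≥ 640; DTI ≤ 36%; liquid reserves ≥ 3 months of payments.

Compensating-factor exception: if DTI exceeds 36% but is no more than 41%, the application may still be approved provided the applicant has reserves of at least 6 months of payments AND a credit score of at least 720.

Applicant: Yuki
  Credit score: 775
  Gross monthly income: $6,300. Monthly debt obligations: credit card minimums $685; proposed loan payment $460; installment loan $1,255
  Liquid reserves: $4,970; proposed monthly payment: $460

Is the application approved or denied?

Approved

Credit score 775 ≥ 640 (meets base)
Total debts = (685 + 460 + 1,255) = 2,400. DTI = 2,400/6,300 = 38.1% > 36% — standard DTI limit exceeded.
Reserves = 4,970/460 = 10.8 months ≥ 3
DTI 38.1% is within the 36%–41% exception band; checking compensating factors.
Override check — reserves: 10.8 mo (ok); score: 775 (ok).
Both compensating conditions met → exception applies.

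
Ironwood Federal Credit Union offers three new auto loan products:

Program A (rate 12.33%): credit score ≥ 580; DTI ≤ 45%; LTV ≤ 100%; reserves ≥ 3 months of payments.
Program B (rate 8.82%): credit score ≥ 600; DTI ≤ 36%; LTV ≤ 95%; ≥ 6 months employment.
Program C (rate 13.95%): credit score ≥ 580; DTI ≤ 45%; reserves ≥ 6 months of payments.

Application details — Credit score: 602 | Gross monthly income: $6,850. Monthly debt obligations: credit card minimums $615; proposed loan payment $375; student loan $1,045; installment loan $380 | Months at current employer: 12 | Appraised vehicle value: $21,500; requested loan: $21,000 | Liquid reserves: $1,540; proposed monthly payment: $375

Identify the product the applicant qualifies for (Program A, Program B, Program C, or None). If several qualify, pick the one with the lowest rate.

Program A

Total debts = (615 + 375 + 1,045 + 380) = 2,415; DTI = 2,415/6,850 = 35.3%.
LTV = 21,000/21,500 = 97.7%.
Reserves = 1,540/375 = 4.1 months.
Program A: score 602 ≥ 580; DTI 35.3% ≤ 45%; LTV 97.7% ≤ 100%; reserves 4.1 ≥ 3 mo → qualifies.
Program B: score 602 ≥ 600; DTI 35.3% ≤ 36%; LTV 97.7% > 95%; employment 12 ≥ 6 mo → does not qualify.
Program C: score 602 ≥ 580; DTI 35.3% ≤ 45%; reserves 4.1 < 6 mo → does not qualify.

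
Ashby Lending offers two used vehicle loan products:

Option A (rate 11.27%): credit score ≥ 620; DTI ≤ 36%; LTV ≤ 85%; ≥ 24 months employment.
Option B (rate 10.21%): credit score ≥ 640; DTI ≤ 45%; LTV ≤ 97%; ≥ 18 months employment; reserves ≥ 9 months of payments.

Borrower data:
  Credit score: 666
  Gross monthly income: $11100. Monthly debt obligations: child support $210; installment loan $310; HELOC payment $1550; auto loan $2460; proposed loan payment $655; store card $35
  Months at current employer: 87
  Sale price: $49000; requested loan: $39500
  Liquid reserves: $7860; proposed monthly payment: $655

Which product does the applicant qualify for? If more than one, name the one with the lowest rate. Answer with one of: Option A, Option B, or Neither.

Total debts = (210 + 310 + 1,550 + 2,460 + 655 + 35) = 5,220; DTI = 5,220/11,100 = 47%.
LTV = 39,500/49,000 = 80.6%.
Reserves = 7,860/655 = 12.0 months.
Option A: score 666 ≥ 620; DTI 47% > 36%; LTV 80.6% ≤ 85%; employment 87 ≥ 24 mo → does not qualify.
Option B: score 666 ≥ 640; DTI 47% > 45%; LTV 80.6% ≤ 97%; employment 87 ≥ 18 mo; reserves 12.0 ≥ 9 mo → does not qualify.

Neither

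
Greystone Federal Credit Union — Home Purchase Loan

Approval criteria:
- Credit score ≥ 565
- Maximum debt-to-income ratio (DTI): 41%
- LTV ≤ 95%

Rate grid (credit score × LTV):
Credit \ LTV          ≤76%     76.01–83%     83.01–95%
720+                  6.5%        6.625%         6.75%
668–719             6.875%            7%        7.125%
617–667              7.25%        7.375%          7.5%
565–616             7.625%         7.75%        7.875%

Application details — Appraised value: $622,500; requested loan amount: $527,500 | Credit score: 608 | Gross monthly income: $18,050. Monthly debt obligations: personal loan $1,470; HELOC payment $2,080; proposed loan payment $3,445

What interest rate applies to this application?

7.875%

Credit score 608 ≥ 565; Total monthly debts = (1,470 + 2,080 + 3,445) = 6,995. DTI: 6,995 ÷ 18,050 = 38.8%, within the 41% cap
LTV = 527,500/622,500 = 84.7% ≤ 95%
Row: 608 falls in 565–616. Column: 84.7% falls in 83.01–95%. Rate = 7.875%.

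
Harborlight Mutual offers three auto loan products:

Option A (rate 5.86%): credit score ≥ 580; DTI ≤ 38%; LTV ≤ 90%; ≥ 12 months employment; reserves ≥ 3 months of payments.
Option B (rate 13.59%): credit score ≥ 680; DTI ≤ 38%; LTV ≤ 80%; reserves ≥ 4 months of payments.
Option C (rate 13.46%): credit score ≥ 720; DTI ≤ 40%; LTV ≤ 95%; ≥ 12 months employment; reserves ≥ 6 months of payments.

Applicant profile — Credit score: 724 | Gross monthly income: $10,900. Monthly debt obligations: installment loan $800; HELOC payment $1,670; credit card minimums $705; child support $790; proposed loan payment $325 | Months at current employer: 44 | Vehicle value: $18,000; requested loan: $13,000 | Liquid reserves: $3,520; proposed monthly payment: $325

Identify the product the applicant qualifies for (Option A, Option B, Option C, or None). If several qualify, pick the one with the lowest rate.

Total debts = (800 + 1,670 + 705 + 790 + 325) = 4,290; DTI = 4,290/10,900 = 39.4%.
LTV = 13,000/18,000 = 72.2%.
Reserves = 3,520/325 = 10.8 months.
Option A: score 724 ≥ 580; DTI 39.4% > 38%; LTV 72.2% ≤ 90%; employment 44 ≥ 12 mo; reserves 10.8 ≥ 3 mo → does not qualify.
Option B: score 724 ≥ 680; DTI 39.4% > 38%; LTV 72.2% ≤ 80%; reserves 10.8 ≥ 4 mo → does not qualify.
Option C: score 724 ≥ 720; DTI 39.4% ≤ 40%; LTV 72.2% ≤ 95%; employment 44 ≥ 12 mo; reserves 10.8 ≥ 6 mo → qualifies.

Option C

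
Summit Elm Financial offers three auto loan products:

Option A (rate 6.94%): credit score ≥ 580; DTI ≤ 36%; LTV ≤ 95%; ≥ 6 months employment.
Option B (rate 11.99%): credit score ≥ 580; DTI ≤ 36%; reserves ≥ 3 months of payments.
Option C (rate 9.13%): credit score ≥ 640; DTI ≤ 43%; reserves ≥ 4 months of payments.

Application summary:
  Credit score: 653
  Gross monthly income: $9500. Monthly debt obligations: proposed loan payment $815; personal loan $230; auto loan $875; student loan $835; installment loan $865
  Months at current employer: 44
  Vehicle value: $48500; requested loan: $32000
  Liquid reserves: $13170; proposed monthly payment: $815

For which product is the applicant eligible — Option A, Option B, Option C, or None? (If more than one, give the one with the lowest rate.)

Total debts = (815 + 230 + 875 + 835 + 865) = 3,620; DTI = 3,620/9,500 = 38.1%.
LTV = 32,000/48,500 = 66%.
Reserves = 13,170/815 = 16.2 months.
Option A: score 653 ≥ 580; DTI 38.1% > 36%; LTV 66% ≤ 95%; employment 44 ≥ 6 mo → does not qualify.
Option B: score 653 ≥ 580; DTI 38.1% > 36%; reserves 16.2 ≥ 3 mo → does not qualify.
Option C: score 653 ≥ 640; DTI 38.1% ≤ 43%; reserves 16.2 ≥ 4 mo → qualifies.

Option C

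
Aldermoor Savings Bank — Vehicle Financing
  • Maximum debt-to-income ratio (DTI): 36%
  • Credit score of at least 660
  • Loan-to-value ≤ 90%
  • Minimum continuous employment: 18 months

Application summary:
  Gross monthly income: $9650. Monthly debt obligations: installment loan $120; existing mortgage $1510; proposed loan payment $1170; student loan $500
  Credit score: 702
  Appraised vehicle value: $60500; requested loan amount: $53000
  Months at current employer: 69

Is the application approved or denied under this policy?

Total monthly debts = (120 + 1,510 + 1,170 + 500) = 3,300. DTI = 3,300/9,650 = 34.2% ≤ 36%
Credit score 702 ≥ 660 (meets)
LTV: 53,000 ÷ 60,500 = 87.6%, within 90% cap
Employment 69 ≥ 18 months
All criteria satisfied.

Approved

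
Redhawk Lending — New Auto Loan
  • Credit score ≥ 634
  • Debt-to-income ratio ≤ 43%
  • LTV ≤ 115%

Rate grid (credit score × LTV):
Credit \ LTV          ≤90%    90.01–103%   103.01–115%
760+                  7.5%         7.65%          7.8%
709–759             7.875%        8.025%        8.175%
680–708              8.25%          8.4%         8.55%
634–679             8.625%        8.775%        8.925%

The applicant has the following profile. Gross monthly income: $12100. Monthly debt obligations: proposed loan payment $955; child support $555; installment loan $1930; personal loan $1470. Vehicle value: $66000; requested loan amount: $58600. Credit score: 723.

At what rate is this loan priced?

7.875%

Credit score 723 ≥ 634; Total monthly debts = (955 + 555 + 1,930 + 1,470) = 4,910. DTI = 4,910/12,100 = 40.6% ≤ 43%
LTV: 58,600 ÷ 66,000 = 88.8%, within 115% cap
Credit 723 → row 709–759; LTV 88.8% → column ≤90%. Grid cell → 7.875%.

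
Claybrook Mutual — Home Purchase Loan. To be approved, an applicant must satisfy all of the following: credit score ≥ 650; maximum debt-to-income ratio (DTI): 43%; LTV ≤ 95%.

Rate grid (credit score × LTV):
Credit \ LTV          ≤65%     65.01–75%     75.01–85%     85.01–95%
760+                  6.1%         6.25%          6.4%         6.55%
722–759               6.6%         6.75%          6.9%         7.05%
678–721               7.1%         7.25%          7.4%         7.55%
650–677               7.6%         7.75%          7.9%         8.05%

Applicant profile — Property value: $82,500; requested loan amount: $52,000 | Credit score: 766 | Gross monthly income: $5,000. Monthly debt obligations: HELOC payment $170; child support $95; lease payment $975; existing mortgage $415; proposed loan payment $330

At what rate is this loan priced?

Credit score 766 ≥ 650; Total monthly debts = (170 + 95 + 975 + 415 + 330) = 1,985. DTI: 1,985 ÷ 5,000 = 39.7%, within the 43% cap
LTV = 52,000/82,500 = 63% ≤ 95%
Credit 766 → row 760+; LTV 63% → column ≤65%. Grid cell → 6.1%.

6.1%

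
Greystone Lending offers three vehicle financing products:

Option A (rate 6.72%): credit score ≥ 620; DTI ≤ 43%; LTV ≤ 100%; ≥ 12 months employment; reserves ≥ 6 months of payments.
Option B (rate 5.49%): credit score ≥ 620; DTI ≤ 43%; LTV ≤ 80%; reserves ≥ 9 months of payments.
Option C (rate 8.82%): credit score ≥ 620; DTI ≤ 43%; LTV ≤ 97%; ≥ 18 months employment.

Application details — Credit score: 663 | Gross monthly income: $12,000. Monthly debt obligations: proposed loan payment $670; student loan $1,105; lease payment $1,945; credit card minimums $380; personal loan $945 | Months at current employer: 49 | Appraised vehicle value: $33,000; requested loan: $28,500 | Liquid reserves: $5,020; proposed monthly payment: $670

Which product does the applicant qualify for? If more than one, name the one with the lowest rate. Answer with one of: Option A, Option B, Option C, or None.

Total debts = (670 + 1,105 + 1,945 + 380 + 945) = 5,045; DTI = 5,045/12,000 = 42%.
LTV = 28,500/33,000 = 86.4%.
Reserves = 5,020/670 = 7.5 months.
Option A: score 663 ≥ 620; DTI 42% ≤ 43%; LTV 86.4% ≤ 100%; employment 49 ≥ 12 mo; reserves 7.5 ≥ 6 mo → qualifies.
Option B: score 663 ≥ 620; DTI 42% ≤ 43%; LTV 86.4% > 80%; reserves 7.5 < 9 mo → does not qualify.
Option C: score 663 ≥ 620; DTI 42% ≤ 43%; LTV 86.4% ≤ 97%; employment 49 ≥ 18 mo → qualifies.
Qualifying: Option A, Option C. Lowest rate is 6.72% → Option A.

Option A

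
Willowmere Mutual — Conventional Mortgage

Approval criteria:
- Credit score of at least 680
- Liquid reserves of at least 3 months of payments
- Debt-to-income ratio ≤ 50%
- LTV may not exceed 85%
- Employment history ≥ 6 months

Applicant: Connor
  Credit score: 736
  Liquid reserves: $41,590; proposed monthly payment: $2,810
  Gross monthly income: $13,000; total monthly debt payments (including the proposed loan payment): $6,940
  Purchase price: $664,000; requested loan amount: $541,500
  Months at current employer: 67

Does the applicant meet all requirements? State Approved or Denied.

Denied

Credit score 736 ≥ 680 (meets)
Liquid reserves cover 41,590/2,810 = 14.8 months — ≥ 3 required
DTI: 6,940 ÷ 13,000 = 53.4%, exceeds the 50% cap
LTV = 541,500/664,000 = 81.6% ≤ 85%
Employment 67 ≥ 6 months
Fails on DTI.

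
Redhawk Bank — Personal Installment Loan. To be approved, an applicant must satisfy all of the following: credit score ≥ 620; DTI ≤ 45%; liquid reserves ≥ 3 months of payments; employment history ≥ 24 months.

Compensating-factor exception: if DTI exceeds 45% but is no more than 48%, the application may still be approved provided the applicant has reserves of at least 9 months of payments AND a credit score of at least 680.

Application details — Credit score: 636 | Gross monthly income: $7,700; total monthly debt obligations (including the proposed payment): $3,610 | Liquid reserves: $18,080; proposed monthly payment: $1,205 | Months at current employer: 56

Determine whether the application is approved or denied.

Denied

Credit score 636 ≥ 620 (meets base)
DTI: 3,610 ÷ 7,700 = 46.9%, over the 45% base limit.
Reserves = 18,080/1,205 = 15.0 months ≥ 3
Employment 56 ≥ 24 months
46.9% falls in the override range (45%–48%), so the compensating-factor test applies.
Reserves 15.0 ≥ 9 months; credit score 636 < 680.
Override conditions not both satisfied; exception does not apply.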